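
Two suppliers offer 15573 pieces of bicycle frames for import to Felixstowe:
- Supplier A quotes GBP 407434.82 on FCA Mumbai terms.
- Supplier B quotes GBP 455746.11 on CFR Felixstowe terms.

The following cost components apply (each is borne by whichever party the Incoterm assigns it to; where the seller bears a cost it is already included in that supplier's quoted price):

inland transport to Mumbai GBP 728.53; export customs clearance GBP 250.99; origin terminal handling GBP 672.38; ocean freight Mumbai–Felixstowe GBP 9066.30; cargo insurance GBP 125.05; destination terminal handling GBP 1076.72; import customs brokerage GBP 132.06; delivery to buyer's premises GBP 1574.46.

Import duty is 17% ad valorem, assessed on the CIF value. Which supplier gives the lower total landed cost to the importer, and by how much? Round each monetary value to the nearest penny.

Supplier A is cheaper by GBP 45129.96

Supplier A (FCA):
CIF value = FCA price + origin terminal + freight + insurance = 407434.82 + 672.38 + 9066.30 + 125.05 = 417298.55
Import duty = 417298.55 × 17% = 70940.75
Buyer bears (A): 672.38 + 9066.30 + 125.05 + 1076.72 + 132.06 + 1574.46 = 12646.97
Landed cost (A) = invoice 407434.82 + 12646.97 + duty 70940.75 = 491022.54
Supplier B (CFR):
CIF value = CFR price + insurance = 455746.11 + 125.05 = 455871.16
Import duty = 455871.16 × 17% = 77498.10
Buyer bears (B): 125.05 + 1076.72 + 132.06 + 1574.46 = 2908.29
Landed cost (B) = invoice 455746.11 + 2908.29 + duty 77498.10 = 536152.50
Difference = |491022.54 − 536152.50| = 45129.96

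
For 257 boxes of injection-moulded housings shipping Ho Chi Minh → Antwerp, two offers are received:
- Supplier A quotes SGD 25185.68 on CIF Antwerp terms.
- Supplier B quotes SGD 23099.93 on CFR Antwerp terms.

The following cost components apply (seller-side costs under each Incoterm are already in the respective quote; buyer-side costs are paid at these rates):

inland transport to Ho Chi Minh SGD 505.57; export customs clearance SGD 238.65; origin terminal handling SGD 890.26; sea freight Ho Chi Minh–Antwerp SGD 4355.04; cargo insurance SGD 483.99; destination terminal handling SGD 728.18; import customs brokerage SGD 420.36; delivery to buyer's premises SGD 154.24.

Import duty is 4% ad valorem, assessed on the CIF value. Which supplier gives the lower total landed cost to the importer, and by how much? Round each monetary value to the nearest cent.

Supplier B is cheaper by SGD 1665.83

Supplier A (CIF):
The CIF price already equals the CIF value: 25185.68
Import duty = 25185.68 × 4% = 1007.43
Buyer bears (A): 728.18 + 420.36 + 154.24 = 1302.78
Landed cost (A) = invoice 25185.68 + 1302.78 + duty 1007.43 = 27495.89
Supplier B (CFR):
CIF value = CFR price + insurance = 23099.93 + 483.99 = 23583.92
Import duty = 23583.92 × 4% = 943.36
Buyer bears (B): 483.99 + 728.18 + 420.36 + 154.24 = 1786.77
Landed cost (B) = invoice 23099.93 + 1786.77 + duty 943.36 = 25830.06
Difference = |27495.89 − 25830.06| = 1665.83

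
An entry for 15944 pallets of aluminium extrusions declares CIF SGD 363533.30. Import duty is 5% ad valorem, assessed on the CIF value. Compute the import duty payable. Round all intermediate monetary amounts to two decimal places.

Import duty = 363533.30 × 5% = 18176.67

Import duty: SGD 18176.67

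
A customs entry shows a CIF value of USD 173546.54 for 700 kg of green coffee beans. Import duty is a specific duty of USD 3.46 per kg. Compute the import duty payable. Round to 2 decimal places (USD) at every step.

Import duty = 700 × 3.46 = 2422.00

Import duty: USD 2422.00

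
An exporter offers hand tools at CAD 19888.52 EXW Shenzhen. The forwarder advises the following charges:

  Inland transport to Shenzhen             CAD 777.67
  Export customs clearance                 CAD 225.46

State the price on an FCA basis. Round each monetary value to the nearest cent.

From EXW to FCA, the seller additionally bears: inland to port, export clearance.
FCA price = 19888.52 + 777.67 + 225.46 = 20891.65

FCA price: CAD 20891.65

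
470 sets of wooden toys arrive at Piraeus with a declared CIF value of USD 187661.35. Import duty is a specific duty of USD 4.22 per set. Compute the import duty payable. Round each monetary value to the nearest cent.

Import duty: USD 1983.40

Import duty = 470 × 4.22 = 1983.40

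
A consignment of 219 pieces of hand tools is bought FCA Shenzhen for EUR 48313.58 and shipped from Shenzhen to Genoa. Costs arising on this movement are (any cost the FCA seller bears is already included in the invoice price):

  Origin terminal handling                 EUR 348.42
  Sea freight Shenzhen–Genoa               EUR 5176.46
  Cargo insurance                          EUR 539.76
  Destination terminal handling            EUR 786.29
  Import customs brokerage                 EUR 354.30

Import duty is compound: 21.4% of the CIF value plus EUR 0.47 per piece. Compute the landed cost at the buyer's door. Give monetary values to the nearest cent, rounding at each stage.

FCA: the seller delivers export-cleared goods to the carrier; the buyer bears costs from that point.
CIF value = FCA price + origin terminal + freight + insurance = 48313.58 + 348.42 + 5176.46 + 539.76 = 54378.22
Ad valorem component: 54378.22 × 21.4% = 11636.94
Specific component: 219 × 0.47 = 102.93
Import duty = 11636.94 + 102.93 = 11739.87
Buyer bears: origin terminal 348.42 + freight 5176.46 + insurance 539.76 + destination terminal 786.29 + brokerage 354.30 + duty 11739.87 = 18945.10
Landed cost = invoice 48313.58 + 18945.10 = 67258.68

Total landed cost: EUR 67258.68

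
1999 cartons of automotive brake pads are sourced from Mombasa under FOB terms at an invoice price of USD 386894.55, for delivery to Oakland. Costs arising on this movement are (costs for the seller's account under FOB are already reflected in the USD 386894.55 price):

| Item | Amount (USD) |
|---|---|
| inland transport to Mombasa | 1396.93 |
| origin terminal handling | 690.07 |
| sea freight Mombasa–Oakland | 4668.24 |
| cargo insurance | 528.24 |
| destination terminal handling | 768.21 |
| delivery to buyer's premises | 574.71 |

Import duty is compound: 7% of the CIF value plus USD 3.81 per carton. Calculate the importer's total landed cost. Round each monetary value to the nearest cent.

Total landed cost: USD 428496.51

FOB: the seller bears costs until goods are on board at the origin port; the buyer bears freight, insurance and all costs thereafter.
Already in the invoice (seller's account under FOB): inland to port, origin terminal — exclude.
CIF value = FOB price + freight + insurance = 386894.55 + 4668.24 + 528.24 = 392091.03
Ad valorem component: 392091.03 × 7% = 27446.37
Specific component: 1999 × 3.81 = 7616.19
Import duty = 27446.37 + 7616.19 = 35062.56
Buyer bears: freight 4668.24 + insurance 528.24 + destination terminal 768.21 + delivery 574.71 + duty 35062.56 = 41601.96
Landed cost = invoice 386894.55 + 41601.96 = 428496.51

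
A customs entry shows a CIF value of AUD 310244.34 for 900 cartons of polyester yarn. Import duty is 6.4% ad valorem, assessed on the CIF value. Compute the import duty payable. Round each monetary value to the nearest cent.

Import duty = 310244.34 × 6.4% = 19855.64

Import duty: AUD 19855.64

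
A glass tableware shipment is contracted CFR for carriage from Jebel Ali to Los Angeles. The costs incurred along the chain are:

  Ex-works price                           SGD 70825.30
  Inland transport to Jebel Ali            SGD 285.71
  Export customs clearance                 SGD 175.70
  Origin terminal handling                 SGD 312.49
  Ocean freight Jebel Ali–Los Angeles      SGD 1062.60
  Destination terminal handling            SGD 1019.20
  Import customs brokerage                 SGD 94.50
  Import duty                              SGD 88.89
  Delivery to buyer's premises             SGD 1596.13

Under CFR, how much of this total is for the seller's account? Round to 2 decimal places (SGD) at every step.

Seller's account: SGD 72661.80

CFR: the seller pays costs through ocean freight to the destination port, but not insurance.
Seller's account: goods 70825.30 + inland to port 285.71 + export clearance 175.70 + origin terminal 312.49 + freight 1062.60 = 72661.80
Buyer's account: destination terminal 1019.20 + brokerage 94.50 + duty 88.89 + delivery 1596.13 = 2798.72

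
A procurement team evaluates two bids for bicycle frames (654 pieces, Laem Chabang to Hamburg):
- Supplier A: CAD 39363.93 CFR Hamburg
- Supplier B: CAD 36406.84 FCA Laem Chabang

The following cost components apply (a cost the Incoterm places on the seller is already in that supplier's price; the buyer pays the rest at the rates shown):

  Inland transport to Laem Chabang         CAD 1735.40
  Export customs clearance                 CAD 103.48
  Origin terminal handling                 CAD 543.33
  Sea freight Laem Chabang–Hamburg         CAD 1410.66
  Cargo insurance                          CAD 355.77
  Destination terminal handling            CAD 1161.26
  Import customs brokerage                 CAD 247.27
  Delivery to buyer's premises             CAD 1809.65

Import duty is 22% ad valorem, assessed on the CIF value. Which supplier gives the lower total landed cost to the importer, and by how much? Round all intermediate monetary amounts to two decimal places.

Supplier B is cheaper by CAD 1223.78

Supplier A (CFR):
CIF value = CFR price + insurance = 39363.93 + 355.77 = 39719.70
Import duty = 39719.70 × 22% = 8738.33
Buyer bears (A): 355.77 + 1161.26 + 247.27 + 1809.65 = 3573.95
Landed cost (A) = invoice 39363.93 + 3573.95 + duty 8738.33 = 51676.21
Supplier B (FCA):
CIF value = FCA price + origin terminal + freight + insurance = 36406.84 + 543.33 + 1410.66 + 355.77 = 38716.60
Import duty = 38716.60 × 22% = 8517.65
Buyer bears (B): 543.33 + 1410.66 + 355.77 + 1161.26 + 247.27 + 1809.65 = 5527.94
Landed cost (B) = invoice 36406.84 + 5527.94 + duty 8517.65 = 50452.43
Difference = |51676.21 − 50452.43| = 1223.78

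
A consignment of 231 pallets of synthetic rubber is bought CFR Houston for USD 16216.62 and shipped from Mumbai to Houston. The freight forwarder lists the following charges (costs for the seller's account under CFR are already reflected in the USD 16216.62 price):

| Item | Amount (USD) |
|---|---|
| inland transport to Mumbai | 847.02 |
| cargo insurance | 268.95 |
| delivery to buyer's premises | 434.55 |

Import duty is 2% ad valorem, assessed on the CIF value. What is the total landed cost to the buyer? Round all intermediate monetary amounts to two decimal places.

Total landed cost: USD 17249.83

CFR: the seller pays costs through ocean freight to the destination port, but not insurance.
Already in the invoice (seller's account under CFR): inland to port — exclude.
CIF value = CFR price + insurance = 16216.62 + 268.95 = 16485.57
Import duty = 16485.57 × 2% = 329.71
Buyer bears: insurance 268.95 + delivery 434.55 + duty 329.71 = 1033.21
Landed cost = invoice 16216.62 + 1033.21 = 17249.83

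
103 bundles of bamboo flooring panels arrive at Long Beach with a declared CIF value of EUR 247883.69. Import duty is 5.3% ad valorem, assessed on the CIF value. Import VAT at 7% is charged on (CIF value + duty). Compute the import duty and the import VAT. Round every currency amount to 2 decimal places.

Import duty: EUR 13137.84; import VAT: EUR 18271.51

Import duty = 247883.69 × 5.3% = 13137.84
VAT base = CIF + duty = 247883.69 + 13137.84 = 261021.53
Import VAT = 261021.53 × 7% = 18271.51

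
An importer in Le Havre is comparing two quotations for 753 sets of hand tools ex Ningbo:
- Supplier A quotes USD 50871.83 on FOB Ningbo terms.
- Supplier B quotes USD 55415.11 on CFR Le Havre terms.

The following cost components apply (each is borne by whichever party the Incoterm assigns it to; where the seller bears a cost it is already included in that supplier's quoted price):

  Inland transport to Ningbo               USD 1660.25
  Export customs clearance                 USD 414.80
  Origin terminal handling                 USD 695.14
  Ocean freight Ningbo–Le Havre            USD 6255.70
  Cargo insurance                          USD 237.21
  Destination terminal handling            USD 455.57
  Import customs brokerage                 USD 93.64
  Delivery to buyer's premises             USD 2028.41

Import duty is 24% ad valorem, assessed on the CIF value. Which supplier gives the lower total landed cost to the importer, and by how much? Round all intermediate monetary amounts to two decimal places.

Supplier A (FOB):
CIF value = FOB price + freight + insurance = 50871.83 + 6255.70 + 237.21 = 57364.74
Import duty = 57364.74 × 24% = 13767.54
Buyer bears (A): 6255.70 + 237.21 + 455.57 + 93.64 + 2028.41 = 9070.53
Landed cost (A) = invoice 50871.83 + 9070.53 + duty 13767.54 = 73709.90
Supplier B (CFR):
CIF value = CFR price + insurance = 55415.11 + 237.21 = 55652.32
Import duty = 55652.32 × 24% = 13356.56
Buyer bears (B): 237.21 + 455.57 + 93.64 + 2028.41 = 2814.83
Landed cost (B) = invoice 55415.11 + 2814.83 + duty 13356.56 = 71586.50
Difference = |73709.90 − 71586.50| = 2123.40

Supplier B is cheaper by USD 2123.40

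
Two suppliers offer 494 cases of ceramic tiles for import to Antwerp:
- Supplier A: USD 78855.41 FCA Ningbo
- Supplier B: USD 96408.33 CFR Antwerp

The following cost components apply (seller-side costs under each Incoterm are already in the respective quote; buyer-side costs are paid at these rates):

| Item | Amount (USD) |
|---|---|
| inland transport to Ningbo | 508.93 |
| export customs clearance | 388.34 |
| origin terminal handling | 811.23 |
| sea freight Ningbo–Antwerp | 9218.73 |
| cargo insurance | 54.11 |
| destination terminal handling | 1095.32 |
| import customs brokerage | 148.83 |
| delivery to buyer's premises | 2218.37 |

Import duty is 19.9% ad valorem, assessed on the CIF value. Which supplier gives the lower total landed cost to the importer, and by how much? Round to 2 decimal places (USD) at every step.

Supplier A (FCA):
CIF value = FCA price + origin terminal + freight + insurance = 78855.41 + 811.23 + 9218.73 + 54.11 = 88939.48
Import duty = 88939.48 × 19.9% = 17698.96
Buyer bears (A): 811.23 + 9218.73 + 54.11 + 1095.32 + 148.83 + 2218.37 = 13546.59
Landed cost (A) = invoice 78855.41 + 13546.59 + duty 17698.96 = 110100.96
Supplier B (CFR):
CIF value = CFR price + insurance = 96408.33 + 54.11 = 96462.44
Import duty = 96462.44 × 19.9% = 19196.03
Buyer bears (B): 54.11 + 1095.32 + 148.83 + 2218.37 = 3516.63
Landed cost (B) = invoice 96408.33 + 3516.63 + duty 19196.03 = 119120.99
Difference = |110100.96 − 119120.99| = 9020.03

Supplier A is cheaper by USD 9020.03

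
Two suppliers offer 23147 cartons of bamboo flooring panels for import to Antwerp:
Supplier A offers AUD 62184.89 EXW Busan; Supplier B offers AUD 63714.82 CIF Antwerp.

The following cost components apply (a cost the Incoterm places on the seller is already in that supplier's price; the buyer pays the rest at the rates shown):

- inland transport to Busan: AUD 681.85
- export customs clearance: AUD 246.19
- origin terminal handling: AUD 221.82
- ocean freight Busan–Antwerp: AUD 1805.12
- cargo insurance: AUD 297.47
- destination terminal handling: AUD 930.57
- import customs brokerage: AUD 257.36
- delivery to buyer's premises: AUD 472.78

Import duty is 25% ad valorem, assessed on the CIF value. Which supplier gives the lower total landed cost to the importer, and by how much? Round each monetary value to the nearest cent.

Supplier B is cheaper by AUD 2153.15

Supplier A (EXW):
CIF value = EXW price + inland to port + export clearance + origin terminal + freight + insurance = 62184.89 + 681.85 + 246.19 + 221.82 + 1805.12 + 297.47 = 65437.34
Import duty = 65437.34 × 25% = 16359.34
Buyer bears (A): 681.85 + 246.19 + 221.82 + 1805.12 + 297.47 + 930.57 + 257.36 + 472.78 = 4913.16
Landed cost (A) = invoice 62184.89 + 4913.16 + duty 16359.34 = 83457.39
Supplier B (CIF):
The CIF price already equals the CIF value: 63714.82
Import duty = 63714.82 × 25% = 15928.71
Buyer bears (B): 930.57 + 257.36 + 472.78 = 1660.71
Landed cost (B) = invoice 63714.82 + 1660.71 + duty 15928.71 = 81304.24
Difference = |83457.39 − 81304.24| = 2153.15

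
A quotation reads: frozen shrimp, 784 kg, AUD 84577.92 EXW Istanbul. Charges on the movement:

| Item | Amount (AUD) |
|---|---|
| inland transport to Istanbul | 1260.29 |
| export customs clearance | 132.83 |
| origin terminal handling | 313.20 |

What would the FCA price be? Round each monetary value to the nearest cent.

Not relevant to the conversion: origin terminal — on the buyer under both terms; not part of either seller's price.
From EXW to FCA, the seller additionally bears: inland to port, export clearance.
FCA price = 84577.92 + 1260.29 + 132.83 = 85971.04

FCA price: AUD 85971.04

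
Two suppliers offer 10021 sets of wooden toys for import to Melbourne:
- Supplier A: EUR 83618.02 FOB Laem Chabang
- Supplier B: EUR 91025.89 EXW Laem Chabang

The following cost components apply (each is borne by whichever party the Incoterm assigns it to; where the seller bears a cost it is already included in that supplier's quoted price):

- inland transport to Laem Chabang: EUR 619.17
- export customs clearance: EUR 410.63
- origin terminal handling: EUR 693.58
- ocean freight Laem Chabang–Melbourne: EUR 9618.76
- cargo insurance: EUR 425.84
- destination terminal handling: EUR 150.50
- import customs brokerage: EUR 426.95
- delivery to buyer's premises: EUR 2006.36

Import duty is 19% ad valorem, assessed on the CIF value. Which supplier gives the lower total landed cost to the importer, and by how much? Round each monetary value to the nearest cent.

Supplier A (FOB):
CIF value = FOB price + freight + insurance = 83618.02 + 9618.76 + 425.84 = 93662.62
Import duty = 93662.62 × 19% = 17795.90
Buyer bears (A): 9618.76 + 425.84 + 150.50 + 426.95 + 2006.36 = 12628.41
Landed cost (A) = invoice 83618.02 + 12628.41 + duty 17795.90 = 114042.33
Supplier B (EXW):
CIF value = EXW price + inland to port + export clearance + origin terminal + freight + insurance = 91025.89 + 619.17 + 410.63 + 693.58 + 9618.76 + 425.84 = 102793.87
Import duty = 102793.87 × 19% = 19530.84
Buyer bears (B): 619.17 + 410.63 + 693.58 + 9618.76 + 425.84 + 150.50 + 426.95 + 2006.36 = 14351.79
Landed cost (B) = invoice 91025.89 + 14351.79 + duty 19530.84 = 124908.52
Difference = |114042.33 − 124908.52| = 10866.19

Supplier A is cheaper by EUR 10866.19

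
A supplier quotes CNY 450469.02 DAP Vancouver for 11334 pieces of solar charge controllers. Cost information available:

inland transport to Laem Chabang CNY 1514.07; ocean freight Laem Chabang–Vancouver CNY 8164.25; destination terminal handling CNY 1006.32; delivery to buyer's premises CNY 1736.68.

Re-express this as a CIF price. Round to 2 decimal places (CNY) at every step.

CIF price: CNY 447726.02

Not relevant to the conversion: inland to port, freight — on the seller under both DAP and CIF; already in the DAP price and stays in the CIF price.
From DAP to CIF, the seller no longer bears: destination terminal, delivery.
CIF price = 450469.02 − 1006.32 − 1736.68 = 447726.02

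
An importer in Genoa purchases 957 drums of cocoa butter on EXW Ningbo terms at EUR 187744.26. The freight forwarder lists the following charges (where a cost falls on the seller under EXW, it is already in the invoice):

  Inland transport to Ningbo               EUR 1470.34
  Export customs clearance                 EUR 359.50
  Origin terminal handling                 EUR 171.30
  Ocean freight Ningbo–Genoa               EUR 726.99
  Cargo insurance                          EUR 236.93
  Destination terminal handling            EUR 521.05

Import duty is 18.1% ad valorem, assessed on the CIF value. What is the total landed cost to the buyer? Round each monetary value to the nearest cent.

Total landed cost: EUR 225748.76

EXW: the seller makes goods available at their premises; the buyer bears all onward costs.
CIF value = EXW price + inland to port + export clearance + origin terminal + freight + insurance = 187744.26 + 1470.34 + 359.50 + 171.30 + 726.99 + 236.93 = 190709.32
Import duty = 190709.32 × 18.1% = 34518.39
Buyer bears: inland to port 1470.34 + export clearance 359.50 + origin terminal 171.30 + freight 726.99 + insurance 236.93 + destination terminal 521.05 + duty 34518.39 = 38004.50
Landed cost = invoice 187744.26 + 38004.50 = 225748.76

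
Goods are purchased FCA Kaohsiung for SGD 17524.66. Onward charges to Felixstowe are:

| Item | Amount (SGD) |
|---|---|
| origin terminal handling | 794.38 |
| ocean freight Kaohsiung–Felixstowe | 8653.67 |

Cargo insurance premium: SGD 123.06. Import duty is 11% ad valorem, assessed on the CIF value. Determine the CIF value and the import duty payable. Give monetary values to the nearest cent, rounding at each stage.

CIF = FCA price + pre-shipment costs + freight + insurance
CIF = 17524.66 + 794.38 + 8653.67 + 123.06 = 27095.77
Import duty = 27095.77 × 11% = 2980.53

CIF value: SGD 27095.77; import duty: SGD 2980.53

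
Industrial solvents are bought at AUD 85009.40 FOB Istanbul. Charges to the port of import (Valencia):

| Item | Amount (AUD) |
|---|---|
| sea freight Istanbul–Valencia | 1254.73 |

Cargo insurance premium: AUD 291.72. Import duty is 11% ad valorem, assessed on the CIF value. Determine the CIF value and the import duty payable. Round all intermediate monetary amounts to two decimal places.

CIF = FOB price + freight + insurance
CIF = 85009.40 + 1254.73 + 291.72 = 86555.85
Import duty = 86555.85 × 11% = 9521.14

CIF value: AUD 86555.85; import duty: AUD 9521.14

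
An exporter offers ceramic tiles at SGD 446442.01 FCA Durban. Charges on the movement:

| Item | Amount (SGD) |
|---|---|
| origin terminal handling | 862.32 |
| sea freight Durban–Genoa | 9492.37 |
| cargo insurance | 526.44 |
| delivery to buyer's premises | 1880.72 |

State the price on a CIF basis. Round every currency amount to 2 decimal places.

Not relevant to the conversion: delivery — on the buyer under both terms; not part of either seller's price.
From FCA to CIF, the seller additionally bears: origin terminal, freight, insurance.
CIF price = 446442.01 + 862.32 + 9492.37 + 526.44 = 457323.14

CIF price: SGD 457323.14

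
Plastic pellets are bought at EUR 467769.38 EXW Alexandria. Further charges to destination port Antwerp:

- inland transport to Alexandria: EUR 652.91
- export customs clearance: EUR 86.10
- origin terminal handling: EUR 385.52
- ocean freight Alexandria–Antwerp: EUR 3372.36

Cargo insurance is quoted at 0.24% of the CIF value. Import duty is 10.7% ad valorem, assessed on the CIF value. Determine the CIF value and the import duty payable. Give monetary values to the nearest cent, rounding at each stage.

CIF value: EUR 473402.44; import duty: EUR 50654.06

Let C be the CIF value. C = EXW price + pre-shipment costs + freight + 0.24% × C
C − 0.24% × C = 467769.38 + 652.91 + 86.10 + 385.52 + 3372.36
0.9976 × C = 472266.27
C = 472266.27 / 0.9976 = 473402.44
Insurance premium = 0.24% × 473402.44 = 1136.17
Import duty = 473402.44 × 10.7% = 50654.06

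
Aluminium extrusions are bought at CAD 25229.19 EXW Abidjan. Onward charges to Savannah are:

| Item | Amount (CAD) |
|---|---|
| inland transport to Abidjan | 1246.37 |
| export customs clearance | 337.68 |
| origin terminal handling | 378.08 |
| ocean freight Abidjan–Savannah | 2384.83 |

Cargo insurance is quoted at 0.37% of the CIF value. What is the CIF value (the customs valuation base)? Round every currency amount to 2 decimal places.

Let C be the CIF value. C = EXW price + pre-shipment costs + freight + 0.37% × C
C − 0.37% × C = 25229.19 + 1246.37 + 337.68 + 378.08 + 2384.83
0.9963 × C = 29576.15
C = 29576.15 / 0.9963 = 29685.99
Insurance premium = 0.37% × 29685.99 = 109.84

CIF value: CAD 29685.99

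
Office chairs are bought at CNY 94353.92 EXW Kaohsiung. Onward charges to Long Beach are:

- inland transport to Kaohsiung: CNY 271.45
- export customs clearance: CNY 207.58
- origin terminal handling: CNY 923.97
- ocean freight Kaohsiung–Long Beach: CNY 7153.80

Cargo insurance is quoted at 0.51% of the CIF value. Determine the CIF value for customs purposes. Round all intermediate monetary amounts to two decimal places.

CIF value: CNY 103438.26

Let C be the CIF value. C = EXW price + pre-shipment costs + freight + 0.51% × C
C − 0.51% × C = 94353.92 + 271.45 + 207.58 + 923.97 + 7153.80
0.9949 × C = 102910.72
C = 102910.72 / 0.9949 = 103438.26
Insurance premium = 0.51% × 103438.26 = 527.54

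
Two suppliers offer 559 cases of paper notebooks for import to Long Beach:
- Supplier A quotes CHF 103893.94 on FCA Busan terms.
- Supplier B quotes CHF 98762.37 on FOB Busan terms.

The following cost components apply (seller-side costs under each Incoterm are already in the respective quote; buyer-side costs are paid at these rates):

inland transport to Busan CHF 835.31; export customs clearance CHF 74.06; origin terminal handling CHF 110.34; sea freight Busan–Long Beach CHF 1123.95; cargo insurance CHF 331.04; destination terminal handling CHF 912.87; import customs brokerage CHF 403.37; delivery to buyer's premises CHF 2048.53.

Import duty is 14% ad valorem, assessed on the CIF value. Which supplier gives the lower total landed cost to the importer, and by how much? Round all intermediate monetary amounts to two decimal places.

Supplier B is cheaper by CHF 5975.78

Supplier A (FCA):
CIF value = FCA price + origin terminal + freight + insurance = 103893.94 + 110.34 + 1123.95 + 331.04 = 105459.27
Import duty = 105459.27 × 14% = 14764.30
Buyer bears (A): 110.34 + 1123.95 + 331.04 + 912.87 + 403.37 + 2048.53 = 4930.10
Landed cost (A) = invoice 103893.94 + 4930.10 + duty 14764.30 = 123588.34
Supplier B (FOB):
CIF value = FOB price + freight + insurance = 98762.37 + 1123.95 + 331.04 = 100217.36
Import duty = 100217.36 × 14% = 14030.43
Buyer bears (B): 1123.95 + 331.04 + 912.87 + 403.37 + 2048.53 = 4819.76
Landed cost (B) = invoice 98762.37 + 4819.76 + duty 14030.43 = 117612.56
Difference = |123588.34 − 117612.56| = 5975.78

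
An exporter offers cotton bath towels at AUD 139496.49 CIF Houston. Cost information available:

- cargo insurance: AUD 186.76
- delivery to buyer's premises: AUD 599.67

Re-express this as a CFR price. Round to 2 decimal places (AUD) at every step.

CFR price: AUD 139309.73

Not relevant to the conversion: delivery — on the buyer under both terms; not part of either seller's price.
From CIF to CFR, the seller no longer bears: insurance.
CFR price = 139496.49 − 186.76 = 139309.73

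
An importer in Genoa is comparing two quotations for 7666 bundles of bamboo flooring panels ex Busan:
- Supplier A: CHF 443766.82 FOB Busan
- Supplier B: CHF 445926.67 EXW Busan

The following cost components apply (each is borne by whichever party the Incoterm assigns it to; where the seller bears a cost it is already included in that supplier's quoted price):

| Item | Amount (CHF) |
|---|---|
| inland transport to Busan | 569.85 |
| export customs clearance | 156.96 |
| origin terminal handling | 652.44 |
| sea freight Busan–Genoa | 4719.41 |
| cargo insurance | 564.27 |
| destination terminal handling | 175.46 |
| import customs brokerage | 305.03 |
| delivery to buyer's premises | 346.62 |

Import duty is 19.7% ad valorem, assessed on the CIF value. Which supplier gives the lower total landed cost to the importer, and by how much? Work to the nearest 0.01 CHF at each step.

Supplier A is cheaper by CHF 4236.30

Supplier A (FOB):
CIF value = FOB price + freight + insurance = 443766.82 + 4719.41 + 564.27 = 449050.50
Import duty = 449050.50 × 19.7% = 88462.95
Buyer bears (A): 4719.41 + 564.27 + 175.46 + 305.03 + 346.62 = 6110.79
Landed cost (A) = invoice 443766.82 + 6110.79 + duty 88462.95 = 538340.56
Supplier B (EXW):
CIF value = EXW price + inland to port + export clearance + origin terminal + freight + insurance = 445926.67 + 569.85 + 156.96 + 652.44 + 4719.41 + 564.27 = 452589.60
Import duty = 452589.60 × 19.7% = 89160.15
Buyer bears (B): 569.85 + 156.96 + 652.44 + 4719.41 + 564.27 + 175.46 + 305.03 + 346.62 = 7490.04
Landed cost (B) = invoice 445926.67 + 7490.04 + duty 89160.15 = 542576.86
Difference = |538340.56 − 542576.86| = 4236.30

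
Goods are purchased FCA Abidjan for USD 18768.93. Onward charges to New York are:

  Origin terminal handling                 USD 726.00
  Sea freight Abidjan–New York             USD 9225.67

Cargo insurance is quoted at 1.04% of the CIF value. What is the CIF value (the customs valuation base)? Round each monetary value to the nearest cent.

CIF value: USD 29022.43

Let C be the CIF value. C = FCA price + pre-shipment costs + freight + 1.04% × C
C − 1.04% × C = 18768.93 + 726.00 + 9225.67
0.9896 × C = 28720.60
C = 28720.60 / 0.9896 = 29022.43
Insurance premium = 1.04% × 29022.43 = 301.83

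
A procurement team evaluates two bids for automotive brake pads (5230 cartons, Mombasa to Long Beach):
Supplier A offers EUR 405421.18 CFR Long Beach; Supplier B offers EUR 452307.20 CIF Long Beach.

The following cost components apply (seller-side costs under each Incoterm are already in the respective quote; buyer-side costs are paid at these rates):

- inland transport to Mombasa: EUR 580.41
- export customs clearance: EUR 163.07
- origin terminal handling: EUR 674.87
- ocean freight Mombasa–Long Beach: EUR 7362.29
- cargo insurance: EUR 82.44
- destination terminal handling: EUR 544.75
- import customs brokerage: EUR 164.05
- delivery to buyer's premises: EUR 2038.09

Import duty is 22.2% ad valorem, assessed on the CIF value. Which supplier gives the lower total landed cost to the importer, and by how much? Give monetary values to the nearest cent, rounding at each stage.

Supplier A is cheaper by EUR 57193.98

Supplier A (CFR):
CIF value = CFR price + insurance = 405421.18 + 82.44 = 405503.62
Import duty = 405503.62 × 22.2% = 90021.80
Buyer bears (A): 82.44 + 544.75 + 164.05 + 2038.09 = 2829.33
Landed cost (A) = invoice 405421.18 + 2829.33 + duty 90021.80 = 498272.31
Supplier B (CIF):
The CIF price already equals the CIF value: 452307.20
Import duty = 452307.20 × 22.2% = 100412.20
Buyer bears (B): 544.75 + 164.05 + 2038.09 = 2746.89
Landed cost (B) = invoice 452307.20 + 2746.89 + duty 100412.20 = 555466.29
Difference = |498272.31 − 555466.29| = 57193.98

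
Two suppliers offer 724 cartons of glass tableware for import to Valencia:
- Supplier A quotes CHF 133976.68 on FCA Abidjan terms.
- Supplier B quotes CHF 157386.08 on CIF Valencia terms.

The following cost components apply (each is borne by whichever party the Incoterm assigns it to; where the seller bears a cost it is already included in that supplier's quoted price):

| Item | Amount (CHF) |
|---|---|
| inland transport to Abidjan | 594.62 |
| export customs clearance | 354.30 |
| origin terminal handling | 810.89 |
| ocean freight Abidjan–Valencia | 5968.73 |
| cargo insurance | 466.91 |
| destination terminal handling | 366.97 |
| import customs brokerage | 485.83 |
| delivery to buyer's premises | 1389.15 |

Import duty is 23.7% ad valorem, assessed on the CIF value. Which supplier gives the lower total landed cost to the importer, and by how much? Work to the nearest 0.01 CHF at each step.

Supplier A is cheaper by CHF 19993.47

Supplier A (FCA):
CIF value = FCA price + origin terminal + freight + insurance = 133976.68 + 810.89 + 5968.73 + 466.91 = 141223.21
Import duty = 141223.21 × 23.7% = 33469.90
Buyer bears (A): 810.89 + 5968.73 + 466.91 + 366.97 + 485.83 + 1389.15 = 9488.48
Landed cost (A) = invoice 133976.68 + 9488.48 + duty 33469.90 = 176935.06
Supplier B (CIF):
The CIF price already equals the CIF value: 157386.08
Import duty = 157386.08 × 23.7% = 37300.50
Buyer bears (B): 366.97 + 485.83 + 1389.15 = 2241.95
Landed cost (B) = invoice 157386.08 + 2241.95 + duty 37300.50 = 196928.53
Difference = |176935.06 − 196928.53| = 19993.47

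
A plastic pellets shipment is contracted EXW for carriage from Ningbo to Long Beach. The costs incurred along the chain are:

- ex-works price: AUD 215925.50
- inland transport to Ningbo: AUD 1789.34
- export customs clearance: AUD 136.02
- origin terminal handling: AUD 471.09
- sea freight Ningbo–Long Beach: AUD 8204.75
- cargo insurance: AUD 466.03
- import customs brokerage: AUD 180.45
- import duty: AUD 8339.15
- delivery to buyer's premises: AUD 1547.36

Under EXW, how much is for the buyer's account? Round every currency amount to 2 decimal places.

Buyer's account: AUD 21134.19

EXW: the seller makes goods available at their premises; the buyer bears all onward costs.
Seller's account: goods 215925.50 = 215925.50
Buyer's account: inland to port 1789.34 + export clearance 136.02 + origin terminal 471.09 + freight 8204.75 + insurance 466.03 + brokerage 180.45 + duty 8339.15 + delivery 1547.36 = 21134.19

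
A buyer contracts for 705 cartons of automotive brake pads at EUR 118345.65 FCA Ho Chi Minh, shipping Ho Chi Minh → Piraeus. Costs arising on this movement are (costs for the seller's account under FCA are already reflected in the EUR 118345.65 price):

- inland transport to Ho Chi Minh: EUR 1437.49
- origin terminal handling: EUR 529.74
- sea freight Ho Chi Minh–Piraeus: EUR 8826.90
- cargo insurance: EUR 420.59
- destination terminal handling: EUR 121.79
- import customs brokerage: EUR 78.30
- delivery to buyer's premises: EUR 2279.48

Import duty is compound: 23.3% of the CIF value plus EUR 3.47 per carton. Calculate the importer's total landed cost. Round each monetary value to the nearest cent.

FCA: the seller delivers export-cleared goods to the carrier; the buyer bears costs from that point.
Already in the invoice (seller's account under FCA): inland to port — exclude.
CIF value = FCA price + origin terminal + freight + insurance = 118345.65 + 529.74 + 8826.90 + 420.59 = 128122.88
Ad valorem component: 128122.88 × 23.3% = 29852.63
Specific component: 705 × 3.47 = 2446.35
Import duty = 29852.63 + 2446.35 = 32298.98
Buyer bears: origin terminal 529.74 + freight 8826.90 + insurance 420.59 + destination terminal 121.79 + brokerage 78.30 + delivery 2279.48 + duty 32298.98 = 44555.78
Landed cost = invoice 118345.65 + 44555.78 = 162901.43

Total landed cost: EUR 162901.43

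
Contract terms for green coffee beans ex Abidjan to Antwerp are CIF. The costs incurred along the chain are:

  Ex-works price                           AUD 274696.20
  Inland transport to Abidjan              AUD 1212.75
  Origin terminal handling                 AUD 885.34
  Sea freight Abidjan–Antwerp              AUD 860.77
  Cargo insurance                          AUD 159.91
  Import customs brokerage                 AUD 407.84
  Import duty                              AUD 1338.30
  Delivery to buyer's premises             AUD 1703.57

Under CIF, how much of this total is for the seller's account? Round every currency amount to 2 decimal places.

CIF: the seller pays costs through ocean freight and marine insurance to the destination port.
Seller's account: goods 274696.20 + inland to port 1212.75 + origin terminal 885.34 + freight 860.77 + insurance 159.91 = 277814.97
Buyer's account: brokerage 407.84 + duty 1338.30 + delivery 1703.57 = 3449.71

Seller's account: AUD 277814.97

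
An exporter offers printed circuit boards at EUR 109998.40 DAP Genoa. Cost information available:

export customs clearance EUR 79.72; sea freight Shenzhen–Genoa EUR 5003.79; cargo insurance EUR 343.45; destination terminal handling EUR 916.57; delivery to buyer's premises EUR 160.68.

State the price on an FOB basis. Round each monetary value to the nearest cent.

FOB price: EUR 103573.91

Not relevant to the conversion: export clearance — on the seller under both DAP and FOB; already in the DAP price and stays in the FOB price.
From DAP to FOB, the seller no longer bears: freight, insurance, destination terminal, delivery.
FOB price = 109998.40 − 5003.79 − 343.45 − 916.57 − 160.68 = 103573.91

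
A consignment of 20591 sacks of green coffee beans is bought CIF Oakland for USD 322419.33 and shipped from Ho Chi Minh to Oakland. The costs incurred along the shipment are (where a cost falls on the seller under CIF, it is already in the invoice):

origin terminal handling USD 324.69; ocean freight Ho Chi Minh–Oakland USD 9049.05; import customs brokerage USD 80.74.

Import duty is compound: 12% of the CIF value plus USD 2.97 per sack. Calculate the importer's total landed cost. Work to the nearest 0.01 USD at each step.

Total landed cost: USD 422345.66

CIF: the seller pays costs through ocean freight and marine insurance to the destination port.
Already in the invoice (seller's account under CIF): origin terminal, freight — exclude.
The CIF price already equals the CIF value: 322419.33
Ad valorem component: 322419.33 × 12% = 38690.32
Specific component: 20591 × 2.97 = 61155.27
Import duty = 38690.32 + 61155.27 = 99845.59
Buyer bears: brokerage 80.74 + duty 99845.59 = 99926.33
Landed cost = invoice 322419.33 + 99926.33 = 422345.66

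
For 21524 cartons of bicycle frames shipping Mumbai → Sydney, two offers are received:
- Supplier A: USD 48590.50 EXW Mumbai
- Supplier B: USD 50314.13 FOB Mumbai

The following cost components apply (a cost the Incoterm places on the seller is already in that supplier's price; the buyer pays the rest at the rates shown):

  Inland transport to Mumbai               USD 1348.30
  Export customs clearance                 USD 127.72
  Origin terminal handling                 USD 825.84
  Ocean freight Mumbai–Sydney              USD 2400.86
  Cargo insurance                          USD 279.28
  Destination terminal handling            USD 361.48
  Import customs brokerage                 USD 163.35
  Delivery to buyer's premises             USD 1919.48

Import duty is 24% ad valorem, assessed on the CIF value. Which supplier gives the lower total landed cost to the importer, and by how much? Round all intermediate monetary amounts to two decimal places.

Supplier A (EXW):
CIF value = EXW price + inland to port + export clearance + origin terminal + freight + insurance = 48590.50 + 1348.30 + 127.72 + 825.84 + 2400.86 + 279.28 = 53572.50
Import duty = 53572.50 × 24% = 12857.40
Buyer bears (A): 1348.30 + 127.72 + 825.84 + 2400.86 + 279.28 + 361.48 + 163.35 + 1919.48 = 7426.31
Landed cost (A) = invoice 48590.50 + 7426.31 + duty 12857.40 = 68874.21
Supplier B (FOB):
CIF value = FOB price + freight + insurance = 50314.13 + 2400.86 + 279.28 = 52994.27
Import duty = 52994.27 × 24% = 12718.62
Buyer bears (B): 2400.86 + 279.28 + 361.48 + 163.35 + 1919.48 = 5124.45
Landed cost (B) = invoice 50314.13 + 5124.45 + duty 12718.62 = 68157.20
Difference = |68874.21 − 68157.20| = 717.01

Supplier B is cheaper by USD 717.01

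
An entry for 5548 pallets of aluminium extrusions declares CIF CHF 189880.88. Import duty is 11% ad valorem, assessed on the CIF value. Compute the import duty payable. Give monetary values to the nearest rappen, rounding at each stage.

Import duty: CHF 20886.90

Import duty = 189880.88 × 11% = 20886.90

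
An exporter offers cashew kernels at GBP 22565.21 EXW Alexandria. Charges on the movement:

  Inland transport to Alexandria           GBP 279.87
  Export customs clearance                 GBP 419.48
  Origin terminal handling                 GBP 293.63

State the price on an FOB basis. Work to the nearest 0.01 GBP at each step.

FOB price: GBP 23558.19

From EXW to FOB, the seller additionally bears: inland to port, export clearance, origin terminal.
FOB price = 22565.21 + 279.87 + 419.48 + 293.63 = 23558.19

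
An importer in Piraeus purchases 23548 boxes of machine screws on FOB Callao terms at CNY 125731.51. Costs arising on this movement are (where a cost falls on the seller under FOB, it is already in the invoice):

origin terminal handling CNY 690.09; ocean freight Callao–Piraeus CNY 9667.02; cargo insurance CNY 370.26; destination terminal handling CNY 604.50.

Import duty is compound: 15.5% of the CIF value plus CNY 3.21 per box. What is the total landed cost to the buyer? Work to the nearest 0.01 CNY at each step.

Total landed cost: CNY 233006.53

FOB: the seller bears costs until goods are on board at the origin port; the buyer bears freight, insurance and all costs thereafter.
Already in the invoice (seller's account under FOB): origin terminal — exclude.
CIF value = FOB price + freight + insurance = 125731.51 + 9667.02 + 370.26 = 135768.79
Ad valorem component: 135768.79 × 15.5% = 21044.16
Specific component: 23548 × 3.21 = 75589.08
Import duty = 21044.16 + 75589.08 = 96633.24
Buyer bears: freight 9667.02 + insurance 370.26 + destination terminal 604.50 + duty 96633.24 = 107275.02
Landed cost = invoice 125731.51 + 107275.02 = 233006.53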